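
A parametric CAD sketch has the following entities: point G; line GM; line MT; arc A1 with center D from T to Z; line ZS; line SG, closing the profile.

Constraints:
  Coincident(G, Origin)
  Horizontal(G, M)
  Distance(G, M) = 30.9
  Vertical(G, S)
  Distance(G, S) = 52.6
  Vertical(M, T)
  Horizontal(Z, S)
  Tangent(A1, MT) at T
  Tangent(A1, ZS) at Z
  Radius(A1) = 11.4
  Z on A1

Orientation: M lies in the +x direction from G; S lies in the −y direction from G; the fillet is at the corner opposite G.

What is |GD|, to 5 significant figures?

45.582

GS is vertical with |GS| = 52.6 and S on the −y side, so S = (0.0000, -52.600). The virtual corner opposite G is at (30.900, -52.600). The tangent condition forces DT to be normal to MT and the tangent condition forces DZ to be normal to ZS, with radius 11.4, so the center D sits 11.4 in from both sides at D = (19.500, -41.200). Then |GD| = |D − G| = 45.582.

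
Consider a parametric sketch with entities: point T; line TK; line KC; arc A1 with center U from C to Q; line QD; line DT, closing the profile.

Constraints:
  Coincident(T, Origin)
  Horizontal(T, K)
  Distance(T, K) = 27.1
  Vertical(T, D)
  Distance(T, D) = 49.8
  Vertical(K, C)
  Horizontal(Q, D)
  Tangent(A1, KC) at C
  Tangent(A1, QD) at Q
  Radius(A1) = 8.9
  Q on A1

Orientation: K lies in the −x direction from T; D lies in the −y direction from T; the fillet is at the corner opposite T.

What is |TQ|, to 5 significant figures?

53.022

T is at the origin; TK is horizontal with |TK| = 27.1 and K on the −x side, so K = (-27.100, 0.0000). T and D share the same x with |TD| = 49.8 and D on the −y side, so D = (0.0000, -49.800). The virtual corner opposite T is at (-27.100, -49.800). Since A1 is tangent to KC there, UC ⟂ KC and since A1 is tangent to QD there, UQ ⟂ QD, with radius 8.9, so the center U sits 8.9 in from both sides at U = (-18.200, -40.900). That places the tangent points at C = (-27.100, -40.900) on KC and Q = (-18.200, -49.800) on QD. Then |TQ| = |Q − T| = 53.022.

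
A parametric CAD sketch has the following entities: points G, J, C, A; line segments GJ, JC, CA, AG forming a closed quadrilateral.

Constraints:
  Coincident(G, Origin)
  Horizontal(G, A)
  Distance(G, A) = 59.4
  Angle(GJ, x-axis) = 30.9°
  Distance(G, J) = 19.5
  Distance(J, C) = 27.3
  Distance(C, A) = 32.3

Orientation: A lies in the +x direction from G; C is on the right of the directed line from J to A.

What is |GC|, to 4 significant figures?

33.16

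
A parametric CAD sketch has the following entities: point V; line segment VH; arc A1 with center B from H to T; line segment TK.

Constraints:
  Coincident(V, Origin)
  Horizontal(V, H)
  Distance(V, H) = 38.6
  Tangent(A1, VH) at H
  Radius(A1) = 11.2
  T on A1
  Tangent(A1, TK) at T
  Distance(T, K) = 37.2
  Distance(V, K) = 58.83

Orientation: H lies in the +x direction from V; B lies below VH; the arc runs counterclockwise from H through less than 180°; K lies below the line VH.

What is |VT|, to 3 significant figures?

30.2

V is at the origin; V and H share the same y with |VH| = 38.6 and H on the +x side, so H = (38.6, 0.00). Since A1 is tangent to VH there, BH ⟂ VH, so B = H + (0, -11.2) = (38.6, -11.2). Since BT ⟂ TK (tangency), |BK| = √(11.2² + 37.2²) = 38.8 regardless of where T sits on A1. So K lies on both circle(V, 58.83) and circle(B, 38.8); the below-VH intersection is K = (31.9, -49.5). T is the foot of the tangent from K: T = (27.5, -12.5).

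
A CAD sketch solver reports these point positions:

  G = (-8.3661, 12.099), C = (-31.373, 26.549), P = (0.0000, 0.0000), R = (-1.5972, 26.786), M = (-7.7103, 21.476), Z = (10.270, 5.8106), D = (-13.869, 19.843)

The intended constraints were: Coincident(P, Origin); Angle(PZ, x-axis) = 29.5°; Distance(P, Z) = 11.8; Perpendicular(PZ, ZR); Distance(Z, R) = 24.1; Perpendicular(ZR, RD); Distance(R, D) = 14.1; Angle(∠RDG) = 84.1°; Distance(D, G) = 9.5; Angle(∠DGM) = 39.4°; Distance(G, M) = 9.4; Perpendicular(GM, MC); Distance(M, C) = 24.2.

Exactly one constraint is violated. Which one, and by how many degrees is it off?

Perpendicular(GM, MC) — off by 8.10°.

P = (0.00, 0.00) ✓; PZ at 29.50° ✓; |PZ| = 11.80 ✓; ∠(PZ, ZR) = 90.00° ✓; |ZR| = 24.10 ✓; ∠(ZR, RD) = 90.00° ✓; |RD| = 14.10 ✓; ∠RDG = 84.10° ✓; |DG| = 9.500 ✓; ∠DGM = 39.40° ✓; |GM| = 9.400 ✓; ∠(GM, MC) = 81.90° ✗; |MC| = 24.20 ✓.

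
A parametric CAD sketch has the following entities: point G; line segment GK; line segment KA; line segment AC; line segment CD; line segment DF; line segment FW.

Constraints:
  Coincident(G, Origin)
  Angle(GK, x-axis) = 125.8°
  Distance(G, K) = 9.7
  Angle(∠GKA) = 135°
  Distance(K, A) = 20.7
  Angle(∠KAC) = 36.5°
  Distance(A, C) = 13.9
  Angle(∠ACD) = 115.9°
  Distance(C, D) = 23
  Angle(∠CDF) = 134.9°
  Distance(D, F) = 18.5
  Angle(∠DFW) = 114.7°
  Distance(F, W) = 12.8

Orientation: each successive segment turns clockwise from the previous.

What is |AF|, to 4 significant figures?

42.13

∠ACD = 115.9° gives CD at -126.8° from the x-axis; with |CD| = 23.0, D = (-9.767, -2.468). ∠CDF = 134.9° gives DF at -171.9° from the x-axis; with |DF| = 18.5, F = (-28.08, -5.074). Then |AF| = |F − A| = 42.13.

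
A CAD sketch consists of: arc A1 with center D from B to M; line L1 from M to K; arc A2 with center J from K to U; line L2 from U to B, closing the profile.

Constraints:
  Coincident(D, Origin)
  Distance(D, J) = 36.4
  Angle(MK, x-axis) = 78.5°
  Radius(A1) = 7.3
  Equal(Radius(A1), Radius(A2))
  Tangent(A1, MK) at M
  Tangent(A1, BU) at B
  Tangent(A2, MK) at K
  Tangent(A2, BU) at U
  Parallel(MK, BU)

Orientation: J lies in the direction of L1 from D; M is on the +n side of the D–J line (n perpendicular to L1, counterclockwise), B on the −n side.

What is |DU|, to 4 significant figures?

37.12

The slot axis is L1's direction at 78.5°, so u = (cos 78.5°, sin 78.5°) = (0.1994, 0.9799) and n = (−sin 78.5°, cos 78.5°) = (-0.9799, 0.1994). D is at the origin and J lies 36.4 along u from D, so J = 36.4·u = (7.257, 35.67). Tangency of A1 to both parallel lines with radius 7.3 puts M and B at D ± 7.3·n: M = (-7.153, 1.455), B = (7.153, -1.455). Equal radii place K and U the same way about J: K = J + 7.3·n = (0.1035, 37.12), U = J − 7.3·n = (14.41, 34.21). Then |DU| = |U − D| = 37.12.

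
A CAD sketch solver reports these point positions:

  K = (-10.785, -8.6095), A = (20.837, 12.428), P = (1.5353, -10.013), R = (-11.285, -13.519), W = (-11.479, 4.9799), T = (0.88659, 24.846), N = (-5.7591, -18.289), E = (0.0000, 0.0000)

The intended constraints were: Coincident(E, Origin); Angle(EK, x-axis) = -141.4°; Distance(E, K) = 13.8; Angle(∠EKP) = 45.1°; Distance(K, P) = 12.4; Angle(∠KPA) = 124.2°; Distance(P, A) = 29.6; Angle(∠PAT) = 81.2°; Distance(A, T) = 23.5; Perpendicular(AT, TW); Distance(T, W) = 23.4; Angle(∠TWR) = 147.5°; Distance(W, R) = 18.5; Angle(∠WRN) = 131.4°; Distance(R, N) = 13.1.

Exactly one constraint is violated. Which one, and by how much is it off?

Distance(R, N) = 13.1 — off by 5.80.

E = (0.00, 0.00) ✓; EK at -141.4° ✓; |EK| = 13.80 ✓; ∠EKP = 45.10° ✓; |KP| = 12.40 ✓; ∠KPA = 124.2° ✓; |PA| = 29.60 ✓; ∠PAT = 81.20° ✓; |AT| = 23.50 ✓; ∠(AT, TW) = 90.00° ✓; |TW| = 23.40 ✓; ∠TWR = 147.5° ✓; |WR| = 18.50 ✓; ∠WRN = 131.4° ✓; |RN| = 7.300 ✗.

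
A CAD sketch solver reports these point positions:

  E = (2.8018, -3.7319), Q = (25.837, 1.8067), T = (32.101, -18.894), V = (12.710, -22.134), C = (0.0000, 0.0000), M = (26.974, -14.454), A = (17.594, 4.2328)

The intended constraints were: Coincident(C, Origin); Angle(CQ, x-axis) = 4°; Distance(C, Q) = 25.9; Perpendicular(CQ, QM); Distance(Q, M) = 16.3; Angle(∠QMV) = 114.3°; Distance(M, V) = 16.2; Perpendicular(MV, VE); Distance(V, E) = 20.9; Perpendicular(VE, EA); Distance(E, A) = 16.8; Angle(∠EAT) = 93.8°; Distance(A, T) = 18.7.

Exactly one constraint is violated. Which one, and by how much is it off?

Distance(A, T) = 18.7 — off by 8.60.

C = (0.00, 0.00) ✓; CQ at 4.000° ✓; |CQ| = 25.90 ✓; ∠(CQ, QM) = 90.00° ✓; |QM| = 16.30 ✓; ∠QMV = 114.3° ✓; |MV| = 16.20 ✓; ∠(MV, VE) = 90.00° ✓; |VE| = 20.90 ✓; ∠(VE, EA) = 90.00° ✓; |EA| = 16.80 ✓; ∠EAT = 93.80° ✓; |AT| = 27.30 ✗.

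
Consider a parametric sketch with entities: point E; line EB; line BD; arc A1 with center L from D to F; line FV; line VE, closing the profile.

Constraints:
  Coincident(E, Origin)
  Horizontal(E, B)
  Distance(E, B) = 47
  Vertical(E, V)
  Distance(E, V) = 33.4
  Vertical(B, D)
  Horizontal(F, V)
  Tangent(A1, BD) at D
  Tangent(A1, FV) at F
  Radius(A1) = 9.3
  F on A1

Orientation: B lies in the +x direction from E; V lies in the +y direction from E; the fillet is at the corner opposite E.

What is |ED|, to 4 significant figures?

52.82

E is at the origin; E and B share the same y with |EB| = 47.0 and B on the +x side, so B = (47.00, 0.000). E and V share the same x with |EV| = 33.4 and V on the +y side, so V = (0.000, 33.40). The virtual corner opposite E is at (47.00, 33.40). A1 meets BD tangentially, so LD is at right angles to BD and A1 meets FV tangentially, so LF is at right angles to FV, with radius 9.3, so the center L sits 9.3 in from both sides at L = (37.70, 24.10). That places the tangent points at D = (47.00, 24.10) on BD and F = (37.70, 33.40) on FV. Then |ED| = |D − E| = 52.82.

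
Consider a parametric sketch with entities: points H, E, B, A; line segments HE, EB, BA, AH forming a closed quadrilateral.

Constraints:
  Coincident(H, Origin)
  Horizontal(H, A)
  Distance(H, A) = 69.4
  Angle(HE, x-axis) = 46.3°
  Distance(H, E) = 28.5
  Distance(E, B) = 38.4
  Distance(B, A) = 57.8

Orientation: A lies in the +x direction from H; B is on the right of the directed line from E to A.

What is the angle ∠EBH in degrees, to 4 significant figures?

47.46°

H is at the origin; HA is horizontal with |HA| = 69.4 and A in +x, so A = (69.4, 0). HE runs at 46.3° with |HE| = 28.5, so E = (19.69, 20.60). B is determined by |EB| = 38.4 and |BA| = 57.8 together: it lies at the intersection of circle(E, 38.4) and circle(A, 57.8). With |EA| = 53.81, the foot of the radical line on EA is 9.564 from E and the perpendicular offset is √(38.4² − 9.564²) = 37.19. Taking the right-of-EA solution: B = (14.29, -17.41).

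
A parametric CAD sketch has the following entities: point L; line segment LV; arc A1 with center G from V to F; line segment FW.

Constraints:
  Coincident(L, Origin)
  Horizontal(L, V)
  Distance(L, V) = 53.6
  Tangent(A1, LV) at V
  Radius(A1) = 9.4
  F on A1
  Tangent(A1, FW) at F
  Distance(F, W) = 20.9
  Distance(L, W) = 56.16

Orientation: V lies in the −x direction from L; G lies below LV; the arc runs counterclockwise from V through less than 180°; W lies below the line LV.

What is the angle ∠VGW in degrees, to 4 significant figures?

162.4°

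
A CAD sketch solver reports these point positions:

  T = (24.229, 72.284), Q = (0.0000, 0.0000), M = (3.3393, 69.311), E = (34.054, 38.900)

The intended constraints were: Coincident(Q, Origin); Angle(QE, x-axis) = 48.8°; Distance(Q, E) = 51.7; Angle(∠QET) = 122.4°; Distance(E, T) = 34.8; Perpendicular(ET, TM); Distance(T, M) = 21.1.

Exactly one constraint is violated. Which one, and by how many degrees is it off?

Perpendicular(ET, TM) — off by 8.30°.

Q = (0.00, 0.00) ✓; QE at 48.80° ✓; |QE| = 51.70 ✓; ∠QET = 122.4° ✓; |ET| = 34.80 ✓; ∠(ET, TM) = 81.70° ✗; |TM| = 21.10 ✓.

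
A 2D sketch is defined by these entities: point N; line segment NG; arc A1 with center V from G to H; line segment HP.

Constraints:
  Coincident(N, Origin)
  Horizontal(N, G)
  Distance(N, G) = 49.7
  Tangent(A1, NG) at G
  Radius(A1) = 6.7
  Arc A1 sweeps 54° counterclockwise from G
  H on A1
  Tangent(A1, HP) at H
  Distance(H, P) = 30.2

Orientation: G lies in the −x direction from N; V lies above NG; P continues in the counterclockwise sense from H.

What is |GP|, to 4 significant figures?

35.73

N is at the origin; N and G share the same y with |NG| = 49.7 and G on the −x side, so G = (-49.70, 0.000). A1 meets NG tangentially, so VG is at right angles to NG, so V = G + (0, 6.7) = (-49.70, 6.700). On A1, G sits at bearing -90° from V; a 54° counterclockwise sweep puts H at bearing -36°, so H = V + 6.7·(cos -36°, sin -36°) = (-44.28, 2.762). The tangent condition forces VH to be normal to HP, so HP runs along (−sin -36°, cos -36°); with |HP| = 30.2, P = (-26.53, 27.19). Then |GP| = |P − G| = 35.73.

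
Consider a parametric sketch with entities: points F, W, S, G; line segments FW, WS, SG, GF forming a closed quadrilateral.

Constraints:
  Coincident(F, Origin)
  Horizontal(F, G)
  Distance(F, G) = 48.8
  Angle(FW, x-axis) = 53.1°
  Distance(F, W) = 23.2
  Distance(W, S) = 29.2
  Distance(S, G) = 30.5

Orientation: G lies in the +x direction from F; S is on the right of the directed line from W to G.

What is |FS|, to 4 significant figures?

22.36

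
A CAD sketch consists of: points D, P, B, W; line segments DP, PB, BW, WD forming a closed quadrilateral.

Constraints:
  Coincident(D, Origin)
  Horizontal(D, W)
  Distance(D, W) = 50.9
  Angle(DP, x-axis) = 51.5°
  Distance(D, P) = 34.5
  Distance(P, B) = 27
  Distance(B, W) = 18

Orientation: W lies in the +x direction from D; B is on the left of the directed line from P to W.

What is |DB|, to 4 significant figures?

49.93

Checks: |PB| = 27.00 ✓; |BW| = 18.00 ✓.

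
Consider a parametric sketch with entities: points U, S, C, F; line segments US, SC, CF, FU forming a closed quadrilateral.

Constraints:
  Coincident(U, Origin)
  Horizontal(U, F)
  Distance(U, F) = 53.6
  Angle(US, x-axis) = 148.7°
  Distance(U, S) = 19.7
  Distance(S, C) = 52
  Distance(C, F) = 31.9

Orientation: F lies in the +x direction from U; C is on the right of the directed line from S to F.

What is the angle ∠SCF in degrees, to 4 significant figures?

113.9°

U is at the origin; UF is horizontal with |UF| = 53.6 and F in +x, so F = (53.6, 0). US runs at 148.7° with |US| = 19.7, so S = (-16.83, 10.23). C is determined by |SC| = 52.0 and |CF| = 31.9 together: it lies at the intersection of circle(S, 52.0) and circle(F, 31.9). With |SF| = 71.17, the foot of the radical line on SF is 47.43 from S and the perpendicular offset is √(52.0² − 47.43²) = 21.31. Taking the right-of-SF solution: C = (27.04, -17.67).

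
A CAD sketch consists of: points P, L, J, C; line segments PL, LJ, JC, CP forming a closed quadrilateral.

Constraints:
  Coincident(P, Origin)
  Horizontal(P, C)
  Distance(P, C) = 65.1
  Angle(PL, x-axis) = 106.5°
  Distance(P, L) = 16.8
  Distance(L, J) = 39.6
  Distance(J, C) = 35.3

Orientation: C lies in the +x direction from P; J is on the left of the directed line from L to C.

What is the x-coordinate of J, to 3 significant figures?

34.8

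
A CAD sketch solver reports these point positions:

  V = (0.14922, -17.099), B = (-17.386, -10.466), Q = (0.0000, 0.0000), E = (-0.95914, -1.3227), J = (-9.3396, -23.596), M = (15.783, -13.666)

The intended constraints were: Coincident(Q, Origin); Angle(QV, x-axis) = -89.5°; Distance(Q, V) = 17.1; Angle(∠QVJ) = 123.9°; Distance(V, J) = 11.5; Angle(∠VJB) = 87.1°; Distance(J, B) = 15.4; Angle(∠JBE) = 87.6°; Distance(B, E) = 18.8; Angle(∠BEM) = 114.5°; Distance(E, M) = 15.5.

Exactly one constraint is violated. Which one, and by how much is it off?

Distance(E, M) = 15.5 — off by 5.30.

Q = (0.00, 0.00) ✓; QV at -89.50° ✓; |QV| = 17.10 ✓; ∠QVJ = 123.9° ✓; |VJ| = 11.50 ✓; ∠VJB = 87.10° ✓; |JB| = 15.40 ✓; ∠JBE = 87.60° ✓; |BE| = 18.80 ✓; ∠BEM = 114.5° ✓; |EM| = 20.80 ✗.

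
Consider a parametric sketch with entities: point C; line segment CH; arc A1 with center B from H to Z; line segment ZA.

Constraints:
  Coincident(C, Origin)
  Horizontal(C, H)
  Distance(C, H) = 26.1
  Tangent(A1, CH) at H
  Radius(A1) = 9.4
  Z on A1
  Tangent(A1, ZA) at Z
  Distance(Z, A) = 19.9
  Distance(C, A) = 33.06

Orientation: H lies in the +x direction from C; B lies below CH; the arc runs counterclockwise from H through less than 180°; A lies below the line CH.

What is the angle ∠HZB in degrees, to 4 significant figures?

46.05°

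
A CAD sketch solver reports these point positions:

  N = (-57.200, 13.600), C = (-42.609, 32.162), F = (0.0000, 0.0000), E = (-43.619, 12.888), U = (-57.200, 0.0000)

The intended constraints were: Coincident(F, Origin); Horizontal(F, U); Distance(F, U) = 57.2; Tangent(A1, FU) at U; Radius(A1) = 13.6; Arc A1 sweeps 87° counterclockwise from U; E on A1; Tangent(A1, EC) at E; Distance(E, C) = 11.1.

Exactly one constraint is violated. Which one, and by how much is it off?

Distance(E, C) = 11.1 — off by 8.20.

F = (0.00, 0.00) ✓; F.y = 0.00, U.y = 0.00 ✓; |FU| = 57.20 ✓; ∠(NU, UF) = 90.00° ✓; |NU| = 13.60 ✓; bearing(N→E) − bearing(N→U) = 87.00° ✓; |NE| = 13.60 ✓; ∠(NE, EC) = 90.00° ✓; |EC| = 19.30 ✗.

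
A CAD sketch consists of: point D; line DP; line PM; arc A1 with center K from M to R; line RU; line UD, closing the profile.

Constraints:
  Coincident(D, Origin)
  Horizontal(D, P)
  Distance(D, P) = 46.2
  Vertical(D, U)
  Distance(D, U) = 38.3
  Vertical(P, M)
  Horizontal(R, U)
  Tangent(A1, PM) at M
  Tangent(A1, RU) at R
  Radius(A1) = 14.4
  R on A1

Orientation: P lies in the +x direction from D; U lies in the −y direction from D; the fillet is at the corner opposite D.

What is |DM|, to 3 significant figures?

52.0

The virtual corner opposite D is at (46.2, -38.3). A1 meets PM tangentially, so KM is at right angles to PM and since A1 is tangent to RU there, KR ⟂ RU, with radius 14.4, so the center K sits 14.4 in from both sides at K = (31.8, -23.9). That places the tangent points at M = (46.2, -23.9) on PM and R = (31.8, -38.3) on RU. Then |DM| = |M − D| = 52.0.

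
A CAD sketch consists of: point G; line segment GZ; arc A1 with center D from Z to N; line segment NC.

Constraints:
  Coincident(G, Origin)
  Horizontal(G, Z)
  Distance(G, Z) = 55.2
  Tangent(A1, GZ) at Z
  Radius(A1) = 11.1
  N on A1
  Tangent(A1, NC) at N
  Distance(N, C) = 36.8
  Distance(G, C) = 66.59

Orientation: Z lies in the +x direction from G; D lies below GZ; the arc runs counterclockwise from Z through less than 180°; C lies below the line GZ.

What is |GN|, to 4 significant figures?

45.61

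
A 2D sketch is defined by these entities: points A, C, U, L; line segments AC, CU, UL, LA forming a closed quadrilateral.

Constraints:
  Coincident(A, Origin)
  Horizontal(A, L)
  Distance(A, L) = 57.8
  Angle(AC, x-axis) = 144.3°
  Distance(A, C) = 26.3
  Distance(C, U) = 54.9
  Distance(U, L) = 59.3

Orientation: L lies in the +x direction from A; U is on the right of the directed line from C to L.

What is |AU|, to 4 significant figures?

32.25

Checks: |CU| = 54.90 ✓; |UL| = 59.30 ✓.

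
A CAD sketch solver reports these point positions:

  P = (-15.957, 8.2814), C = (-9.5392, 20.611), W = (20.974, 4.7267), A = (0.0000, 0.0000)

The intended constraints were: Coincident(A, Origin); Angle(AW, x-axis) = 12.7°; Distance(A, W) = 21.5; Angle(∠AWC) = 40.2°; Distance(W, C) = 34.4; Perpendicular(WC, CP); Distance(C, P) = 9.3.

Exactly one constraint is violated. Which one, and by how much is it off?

Distance(C, P) = 9.3 — off by 4.60.

A = (0.00, 0.00) ✓; AW at 12.70° ✓; |AW| = 21.50 ✓; ∠AWC = 40.20° ✓; |WC| = 34.40 ✓; ∠(WC, CP) = 90.00° ✓; |CP| = 13.90 ✗.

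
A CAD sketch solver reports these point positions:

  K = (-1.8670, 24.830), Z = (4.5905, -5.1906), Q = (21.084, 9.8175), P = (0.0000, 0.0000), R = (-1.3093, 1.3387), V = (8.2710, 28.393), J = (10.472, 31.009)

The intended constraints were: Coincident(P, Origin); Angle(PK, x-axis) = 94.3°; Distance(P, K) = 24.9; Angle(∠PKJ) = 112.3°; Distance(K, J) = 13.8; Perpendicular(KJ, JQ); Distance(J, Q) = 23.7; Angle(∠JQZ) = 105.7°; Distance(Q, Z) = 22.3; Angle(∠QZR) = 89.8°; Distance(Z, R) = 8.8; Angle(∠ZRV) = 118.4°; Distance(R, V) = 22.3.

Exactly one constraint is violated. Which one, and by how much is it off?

Distance(R, V) = 22.3 — off by 6.40.

P = (0.00, 0.00) ✓; PK at 94.30° ✓; |PK| = 24.90 ✓; ∠PKJ = 112.3° ✓; |KJ| = 13.80 ✓; ∠(KJ, JQ) = 90.00° ✓; |JQ| = 23.70 ✓; ∠JQZ = 105.7° ✓; |QZ| = 22.30 ✓; ∠QZR = 89.80° ✓; |ZR| = 8.800 ✓; ∠ZRV = 118.4° ✓; |RV| = 28.70 ✗.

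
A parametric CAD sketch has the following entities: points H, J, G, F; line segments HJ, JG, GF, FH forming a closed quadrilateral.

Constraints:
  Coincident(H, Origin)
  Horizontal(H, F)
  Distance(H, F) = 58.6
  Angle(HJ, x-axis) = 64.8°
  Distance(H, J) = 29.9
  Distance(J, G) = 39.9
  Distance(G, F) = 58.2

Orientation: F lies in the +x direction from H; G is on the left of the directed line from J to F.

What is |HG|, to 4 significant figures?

68.81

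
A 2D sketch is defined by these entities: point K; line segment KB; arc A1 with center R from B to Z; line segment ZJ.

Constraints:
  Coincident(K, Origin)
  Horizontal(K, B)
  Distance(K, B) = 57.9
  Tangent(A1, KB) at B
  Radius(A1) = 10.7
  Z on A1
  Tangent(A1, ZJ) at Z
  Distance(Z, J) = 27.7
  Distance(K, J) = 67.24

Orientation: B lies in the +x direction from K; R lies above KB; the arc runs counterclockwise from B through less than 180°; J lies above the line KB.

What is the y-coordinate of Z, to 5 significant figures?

15.849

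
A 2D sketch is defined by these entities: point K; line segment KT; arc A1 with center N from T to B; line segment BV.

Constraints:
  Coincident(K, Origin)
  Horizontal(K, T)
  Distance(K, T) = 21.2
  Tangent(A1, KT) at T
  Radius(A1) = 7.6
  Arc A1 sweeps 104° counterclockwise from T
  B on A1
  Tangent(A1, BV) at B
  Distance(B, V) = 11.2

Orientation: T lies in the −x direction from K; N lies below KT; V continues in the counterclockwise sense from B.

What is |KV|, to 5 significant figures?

32.883

On A1, T sits at bearing 90° from N; a 104° counterclockwise sweep puts B at bearing 194°, so B = N + 7.6·(cos 194°, sin 194°) = (-28.574, -9.4386). The tangent condition forces NB to be normal to BV, so BV runs along (−sin 194°, cos 194°); with |BV| = 11.2, V = (-25.865, -20.306). Then |KV| = |V − K| = 32.883.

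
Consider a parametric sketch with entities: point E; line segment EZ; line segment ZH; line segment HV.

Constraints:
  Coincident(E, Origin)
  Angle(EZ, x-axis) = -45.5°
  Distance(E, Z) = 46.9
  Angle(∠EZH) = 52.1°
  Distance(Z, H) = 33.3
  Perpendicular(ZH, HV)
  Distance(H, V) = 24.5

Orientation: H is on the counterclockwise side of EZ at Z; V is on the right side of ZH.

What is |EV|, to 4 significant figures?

61.67

E is at the origin; EZ runs at -45.5° with length 46.9, so Z = 46.9·(cos -45.5°, sin -45.5°) = (32.87, -33.45). ∠EZH = 52.1°, so ZH runs at -45.5° + (180° − 52.1°) = 82.40° from the x-axis; with |ZH| = 33.3, H = Z + 33.3·(cos 82.40°, sin 82.40°) = (37.28, -0.4440). ZH ⟂ HV; with |HV| = 24.5 on the right of ZH, V = H + 24.5·(0.9912, -0.1323) = (61.56, -3.684). Then |EV| = |V − E| = 61.67.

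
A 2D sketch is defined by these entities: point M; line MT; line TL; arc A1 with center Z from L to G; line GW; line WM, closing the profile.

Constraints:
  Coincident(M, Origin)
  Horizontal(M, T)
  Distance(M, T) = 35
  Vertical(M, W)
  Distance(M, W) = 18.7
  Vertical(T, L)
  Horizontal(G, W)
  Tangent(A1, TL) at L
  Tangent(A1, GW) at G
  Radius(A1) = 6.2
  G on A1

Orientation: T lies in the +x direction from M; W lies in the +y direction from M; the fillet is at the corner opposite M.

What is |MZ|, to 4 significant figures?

31.40

M is at the origin; M and T share the same y with |MT| = 35.0 and T on the +x side, so T = (35.00, 0.000). M and W share the same x with |MW| = 18.7 and W on the +y side, so W = (0.000, 18.70). The virtual corner opposite M is at (35.00, 18.70). A1 meets TL tangentially, so ZL is at right angles to TL and since A1 is tangent to GW there, ZG ⟂ GW, with radius 6.2, so the center Z sits 6.2 in from both sides at Z = (28.80, 12.50). Then |MZ| = |Z − M| = 31.40.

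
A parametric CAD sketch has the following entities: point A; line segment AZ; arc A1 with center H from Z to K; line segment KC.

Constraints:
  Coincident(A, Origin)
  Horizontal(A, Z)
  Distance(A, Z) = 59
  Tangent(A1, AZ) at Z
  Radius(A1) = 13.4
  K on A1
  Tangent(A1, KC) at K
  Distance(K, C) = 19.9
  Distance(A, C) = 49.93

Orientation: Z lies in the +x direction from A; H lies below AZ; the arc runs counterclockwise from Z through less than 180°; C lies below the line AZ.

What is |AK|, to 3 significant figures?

47.1

Checks: A = (0.00, 0.00) ✓; |HK| = 13.40 ✓; ∠(HK, KC) = 90.00° ✓; |KC| = 19.90 ✓; |AC| = 49.93 ✓.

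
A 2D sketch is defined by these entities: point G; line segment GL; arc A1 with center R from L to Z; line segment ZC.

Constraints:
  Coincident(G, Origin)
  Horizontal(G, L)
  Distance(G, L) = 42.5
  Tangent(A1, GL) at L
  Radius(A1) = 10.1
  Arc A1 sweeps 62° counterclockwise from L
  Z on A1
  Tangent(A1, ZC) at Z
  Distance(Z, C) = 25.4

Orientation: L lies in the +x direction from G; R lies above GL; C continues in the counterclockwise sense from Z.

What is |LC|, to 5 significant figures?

34.734

G is at the origin; GL is horizontal with |GL| = 42.5 and L on the +x side, so L = (42.500, 0.0000). The tangent condition forces RL to be normal to GL, so R = L + (0, 10.1) = (42.500, 10.100). On A1, L sits at bearing -90° from R; a 62° counterclockwise sweep puts Z at bearing -28°, so Z = R + 10.1·(cos -28°, sin -28°) = (51.418, 5.3583). Tangency of A1 to ZC means the radius RZ is perpendicular to ZC, so ZC runs along (−sin -28°, cos -28°); with |ZC| = 25.4, C = (63.342, 27.785). Then |LC| = |C − L| = 34.734.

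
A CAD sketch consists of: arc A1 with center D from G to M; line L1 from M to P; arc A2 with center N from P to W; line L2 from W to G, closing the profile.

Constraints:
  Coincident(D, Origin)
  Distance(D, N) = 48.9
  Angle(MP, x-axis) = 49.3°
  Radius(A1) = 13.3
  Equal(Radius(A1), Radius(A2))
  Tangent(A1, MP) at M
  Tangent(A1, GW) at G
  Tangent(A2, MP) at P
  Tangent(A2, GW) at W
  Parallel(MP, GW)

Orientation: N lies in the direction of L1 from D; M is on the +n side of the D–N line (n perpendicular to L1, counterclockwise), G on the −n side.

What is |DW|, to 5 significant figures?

50.676

The slot axis is L1's direction at 49.3°, so u = (cos 49.3°, sin 49.3°) = (0.65210, 0.75813) and n = (−sin 49.3°, cos 49.3°) = (-0.75813, 0.65210). D is at the origin and N lies 48.9 along u from D, so N = 48.9·u = (31.888, 37.073). Tangency of A1 to both parallel lines with radius 13.3 puts M and G at D ± 13.3·n: M = (-10.083, 8.6729), G = (10.083, -8.6729). Equal radii place P and W the same way about N: P = N + 13.3·n = (21.804, 45.746), W = N − 13.3·n = (41.971, 28.400). Then |DW| = |W − D| = 50.676.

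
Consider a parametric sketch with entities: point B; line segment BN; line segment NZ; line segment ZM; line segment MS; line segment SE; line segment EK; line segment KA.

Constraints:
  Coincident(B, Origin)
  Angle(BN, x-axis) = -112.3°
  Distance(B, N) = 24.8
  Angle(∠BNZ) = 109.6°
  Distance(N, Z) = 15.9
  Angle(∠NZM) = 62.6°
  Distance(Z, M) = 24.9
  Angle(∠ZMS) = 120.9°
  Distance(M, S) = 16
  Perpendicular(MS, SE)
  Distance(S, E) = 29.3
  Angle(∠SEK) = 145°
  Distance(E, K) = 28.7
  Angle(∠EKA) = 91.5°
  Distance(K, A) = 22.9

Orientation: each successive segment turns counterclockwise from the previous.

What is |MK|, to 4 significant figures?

52.81

MS is perpendicular to SE, so SE runs at -135.4°; with |SE| = 29.3, E = (-23.44, -18.64). ∠SEK = 145.0° gives EK at -100.4° from the x-axis; with |EK| = 28.7, K = (-28.62, -46.87). Then |MK| = |K − M| = 52.81.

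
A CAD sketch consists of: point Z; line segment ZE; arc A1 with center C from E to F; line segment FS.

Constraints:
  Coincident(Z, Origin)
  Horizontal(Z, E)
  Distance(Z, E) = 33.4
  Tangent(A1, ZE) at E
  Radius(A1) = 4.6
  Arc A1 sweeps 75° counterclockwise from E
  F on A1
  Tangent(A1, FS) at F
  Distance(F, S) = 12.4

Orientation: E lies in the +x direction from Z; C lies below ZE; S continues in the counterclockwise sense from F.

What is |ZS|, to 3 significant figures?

30.0

Z is at the origin; Z and E share the same y with |ZE| = 33.4 and E on the +x side, so E = (33.4, 0.00). Tangency of A1 to ZE means the radius CE is perpendicular to ZE, so C = E + (0, -4.6) = (33.4, -4.60). On A1, E sits at bearing 90° from C; a 75° counterclockwise sweep puts F at bearing 165°, so F = C + 4.6·(cos 165°, sin 165°) = (29.0, -3.41). The tangent condition forces CF to be normal to FS, so FS runs along (−sin 165°, cos 165°); with |FS| = 12.4, S = (25.7, -15.4). Then |ZS| = |S − Z| = 30.0.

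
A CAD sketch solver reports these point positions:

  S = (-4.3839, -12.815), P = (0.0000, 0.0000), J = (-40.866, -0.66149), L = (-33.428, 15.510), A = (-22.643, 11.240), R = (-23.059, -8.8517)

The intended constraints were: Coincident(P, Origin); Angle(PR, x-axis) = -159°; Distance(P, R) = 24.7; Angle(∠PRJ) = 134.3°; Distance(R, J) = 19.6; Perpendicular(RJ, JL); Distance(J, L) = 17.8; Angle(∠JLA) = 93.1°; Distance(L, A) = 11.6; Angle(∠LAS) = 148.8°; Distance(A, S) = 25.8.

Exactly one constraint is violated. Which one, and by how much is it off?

Distance(A, S) = 25.8 — off by 4.40.

P = (0.00, 0.00) ✓; PR at -159.0° ✓; |PR| = 24.70 ✓; ∠PRJ = 134.3° ✓; |RJ| = 19.60 ✓; ∠(RJ, JL) = 90.00° ✓; |JL| = 17.80 ✓; ∠JLA = 93.10° ✓; |LA| = 11.60 ✓; ∠LAS = 148.8° ✓; |AS| = 30.20 ✗.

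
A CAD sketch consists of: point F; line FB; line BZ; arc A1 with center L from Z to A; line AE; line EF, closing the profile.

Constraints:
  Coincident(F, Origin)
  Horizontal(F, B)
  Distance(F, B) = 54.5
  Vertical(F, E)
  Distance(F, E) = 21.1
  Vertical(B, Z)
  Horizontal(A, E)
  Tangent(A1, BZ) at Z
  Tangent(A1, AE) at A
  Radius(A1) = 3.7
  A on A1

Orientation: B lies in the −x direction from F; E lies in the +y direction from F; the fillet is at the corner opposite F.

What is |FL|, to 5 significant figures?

53.697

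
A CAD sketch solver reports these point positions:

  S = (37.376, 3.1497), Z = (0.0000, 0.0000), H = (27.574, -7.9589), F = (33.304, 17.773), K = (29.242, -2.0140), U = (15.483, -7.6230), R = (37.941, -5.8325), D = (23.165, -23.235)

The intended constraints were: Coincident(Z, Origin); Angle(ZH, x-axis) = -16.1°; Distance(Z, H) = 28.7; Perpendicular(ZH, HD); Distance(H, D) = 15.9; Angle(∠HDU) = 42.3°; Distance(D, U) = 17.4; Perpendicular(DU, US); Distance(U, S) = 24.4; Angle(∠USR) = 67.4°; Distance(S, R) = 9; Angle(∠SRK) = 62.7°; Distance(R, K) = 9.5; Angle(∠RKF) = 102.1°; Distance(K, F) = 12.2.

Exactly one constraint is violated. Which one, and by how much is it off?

Distance(K, F) = 12.2 — off by 8.00.

Z = (0.00, 0.00) ✓; ZH at -16.10° ✓; |ZH| = 28.70 ✓; ∠(ZH, HD) = 90.00° ✓; |HD| = 15.90 ✓; ∠HDU = 42.30° ✓; |DU| = 17.40 ✓; ∠(DU, US) = 90.00° ✓; |US| = 24.40 ✓; ∠USR = 67.40° ✓; |SR| = 9.000 ✓; ∠SRK = 62.70° ✓; |RK| = 9.500 ✓; ∠RKF = 102.1° ✓; |KF| = 20.20 ✗.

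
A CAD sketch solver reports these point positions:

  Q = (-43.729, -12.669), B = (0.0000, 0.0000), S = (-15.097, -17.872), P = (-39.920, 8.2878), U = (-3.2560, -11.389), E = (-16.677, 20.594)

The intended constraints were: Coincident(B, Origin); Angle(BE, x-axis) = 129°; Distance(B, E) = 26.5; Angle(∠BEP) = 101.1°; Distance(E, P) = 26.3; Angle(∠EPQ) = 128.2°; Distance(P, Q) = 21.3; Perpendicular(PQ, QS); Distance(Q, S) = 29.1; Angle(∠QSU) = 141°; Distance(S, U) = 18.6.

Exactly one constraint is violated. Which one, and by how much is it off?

Distance(S, U) = 18.6 — off by 5.10.

B = (0.00, 0.00) ✓; BE at 129.0° ✓; |BE| = 26.50 ✓; ∠BEP = 101.1° ✓; |EP| = 26.30 ✓; ∠EPQ = 128.2° ✓; |PQ| = 21.30 ✓; ∠(PQ, QS) = 90.00° ✓; |QS| = 29.10 ✓; ∠QSU = 141.0° ✓; |SU| = 13.50 ✗.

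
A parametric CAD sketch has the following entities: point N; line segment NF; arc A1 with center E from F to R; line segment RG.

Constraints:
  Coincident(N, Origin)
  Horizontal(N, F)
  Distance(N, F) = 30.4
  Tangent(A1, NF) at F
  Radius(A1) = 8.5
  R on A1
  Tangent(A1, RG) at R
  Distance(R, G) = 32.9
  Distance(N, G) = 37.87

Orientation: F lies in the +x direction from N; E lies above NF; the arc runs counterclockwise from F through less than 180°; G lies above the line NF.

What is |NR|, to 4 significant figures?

38.90

N is at the origin; N and F share the same y with |NF| = 30.4 and F on the +x side, so F = (30.40, 0.000). Tangency of A1 to NF means the radius EF is perpendicular to NF, so E = F + (0, 8.5) = (30.40, 8.500). Since ER ⟂ RG (tangency), |EG| = √(8.5² + 32.9²) = 33.98 regardless of where R sits on A1. So G lies on both circle(N, 37.87) and circle(E, 33.98); the above-NF intersection is G = (10.84, 36.29). R is the foot of the tangent from G: R = (35.91, 14.98).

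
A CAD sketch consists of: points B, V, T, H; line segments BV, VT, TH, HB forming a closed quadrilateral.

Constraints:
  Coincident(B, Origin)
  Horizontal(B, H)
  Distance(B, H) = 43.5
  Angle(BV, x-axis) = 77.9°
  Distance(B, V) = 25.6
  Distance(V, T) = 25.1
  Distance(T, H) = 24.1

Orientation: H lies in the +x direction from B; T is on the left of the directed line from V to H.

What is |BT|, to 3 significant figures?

36.0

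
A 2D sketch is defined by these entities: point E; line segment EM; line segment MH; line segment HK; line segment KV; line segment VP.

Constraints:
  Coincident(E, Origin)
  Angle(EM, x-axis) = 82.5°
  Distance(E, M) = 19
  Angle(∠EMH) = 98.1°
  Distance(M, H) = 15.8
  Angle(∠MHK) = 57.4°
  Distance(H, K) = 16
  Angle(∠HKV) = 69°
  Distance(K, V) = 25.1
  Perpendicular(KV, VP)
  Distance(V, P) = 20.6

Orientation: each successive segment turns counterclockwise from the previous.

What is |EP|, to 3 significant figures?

39.5

E is at the origin; EM runs at 82.5° with length 19.0, so M = (2.48, 18.8). ∠EMH = 98.1° gives MH at 164° from the x-axis; with |MH| = 15.8, H = (-12.7, 23.1). ∠MHK = 57.4° gives HK at -73.0° from the x-axis; with |HK| = 16.0, K = (-8.06, 7.79). ∠HKV = 69.0° gives KV at 38.0° from the x-axis; with |KV| = 25.1, V = (11.7, 23.2). KV ⟂ VP, so VP runs at 128°; with |VP| = 20.6, P = (-0.964, 39.5). Then |EP| = |P − E| = 39.5.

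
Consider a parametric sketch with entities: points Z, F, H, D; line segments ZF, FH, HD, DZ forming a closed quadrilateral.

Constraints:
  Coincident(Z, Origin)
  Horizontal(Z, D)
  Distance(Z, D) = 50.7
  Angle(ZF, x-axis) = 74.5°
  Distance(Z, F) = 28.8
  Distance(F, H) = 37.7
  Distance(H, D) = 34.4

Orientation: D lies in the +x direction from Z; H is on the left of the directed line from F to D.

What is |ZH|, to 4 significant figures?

56.26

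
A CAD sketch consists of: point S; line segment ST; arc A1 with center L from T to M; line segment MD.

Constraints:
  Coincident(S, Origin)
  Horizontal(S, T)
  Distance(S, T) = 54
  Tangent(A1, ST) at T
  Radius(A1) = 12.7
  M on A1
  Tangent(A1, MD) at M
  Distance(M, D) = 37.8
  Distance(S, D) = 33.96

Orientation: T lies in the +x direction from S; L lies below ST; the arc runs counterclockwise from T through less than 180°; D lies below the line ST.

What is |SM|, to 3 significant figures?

45.5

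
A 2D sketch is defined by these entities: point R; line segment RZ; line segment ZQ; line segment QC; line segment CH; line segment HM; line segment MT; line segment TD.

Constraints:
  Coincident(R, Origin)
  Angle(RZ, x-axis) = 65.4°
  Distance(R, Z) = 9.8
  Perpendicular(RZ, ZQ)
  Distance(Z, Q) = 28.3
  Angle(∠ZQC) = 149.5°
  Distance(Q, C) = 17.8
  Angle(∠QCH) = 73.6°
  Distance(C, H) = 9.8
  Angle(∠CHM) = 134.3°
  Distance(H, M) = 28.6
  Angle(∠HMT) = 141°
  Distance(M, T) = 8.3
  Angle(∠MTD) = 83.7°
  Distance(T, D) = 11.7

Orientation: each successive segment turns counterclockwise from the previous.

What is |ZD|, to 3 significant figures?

10.4

R is at the origin; RZ runs at 65.4° with length 9.8, so Z = (4.08, 8.91). The perpendicularity gives ZQ at right angles to RZ, so ZQ runs at 155°; with |ZQ| = 28.3, Q = (-21.7, 20.7). ∠ZQC = 149.5° gives QC at -174° from the x-axis; with |QC| = 17.8, C = (-39.4, 18.9). ∠QCH = 73.6° gives CH at -67.7° from the x-axis; with |CH| = 9.8, H = (-35.6, 9.79). ∠CHM = 134.3° gives HM at -22.0° from the x-axis; with |HM| = 28.6, M = (-9.12, -0.919). ∠HMT = 141.0° gives MT at 17.0° from the x-axis; with |MT| = 8.3, T = (-1.18, 1.51). ∠MTD = 83.7° gives TD at 113° from the x-axis; with |TD| = 11.7, D = (-5.81, 12.3). Then |ZD| = |D − Z| = 10.4.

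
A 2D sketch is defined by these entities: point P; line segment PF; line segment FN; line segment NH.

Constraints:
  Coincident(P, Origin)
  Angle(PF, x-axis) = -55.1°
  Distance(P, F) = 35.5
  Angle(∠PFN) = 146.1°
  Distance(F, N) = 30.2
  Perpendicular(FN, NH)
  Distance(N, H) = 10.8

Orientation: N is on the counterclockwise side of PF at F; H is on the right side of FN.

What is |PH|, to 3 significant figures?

67.1

P is at the origin; PF runs at -55.1° with length 35.5, so F = 35.5·(cos -55.1°, sin -55.1°) = (20.3, -29.1). ∠PFN = 146.1°, so FN runs at -55.1° + (180° − 146.1°) = -21.2° from the x-axis; with |FN| = 30.2, N = F + 30.2·(cos -21.2°, sin -21.2°) = (48.5, -40.0). The perpendicularity gives NH at right angles to FN; with |NH| = 10.8 on the right of FN, H = N + 10.8·(-0.362, -0.932) = (44.6, -50.1). Then |PH| = |H − P| = 67.1.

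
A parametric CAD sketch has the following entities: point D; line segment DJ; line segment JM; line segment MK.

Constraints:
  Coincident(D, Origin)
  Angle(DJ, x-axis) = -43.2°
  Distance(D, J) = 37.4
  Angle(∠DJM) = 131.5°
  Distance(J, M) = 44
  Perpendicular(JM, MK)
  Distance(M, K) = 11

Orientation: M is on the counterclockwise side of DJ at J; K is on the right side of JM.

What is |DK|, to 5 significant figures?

79.075

D is at the origin; DJ runs at -43.2° with length 37.4, so J = 37.4·(cos -43.2°, sin -43.2°) = (27.263, -25.602). ∠DJM = 131.5°, so JM runs at -43.2° + (180° − 131.5°) = 5.3000° from the x-axis; with |JM| = 44.0, M = J + 44.0·(cos 5.3000°, sin 5.3000°) = (71.075, -21.538). JM ⟂ MK; with |MK| = 11.0 on the right of JM, K = M + 11.0·(0.092371, -0.99572) = (72.091, -32.491). Then |DK| = |K − D| = 79.075.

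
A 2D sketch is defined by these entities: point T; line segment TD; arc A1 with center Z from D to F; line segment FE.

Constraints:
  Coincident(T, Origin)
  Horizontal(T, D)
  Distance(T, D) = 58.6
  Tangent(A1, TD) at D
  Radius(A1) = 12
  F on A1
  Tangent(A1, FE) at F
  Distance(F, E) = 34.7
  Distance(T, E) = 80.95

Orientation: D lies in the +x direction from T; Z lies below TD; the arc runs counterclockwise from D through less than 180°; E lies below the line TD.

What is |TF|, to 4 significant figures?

51.34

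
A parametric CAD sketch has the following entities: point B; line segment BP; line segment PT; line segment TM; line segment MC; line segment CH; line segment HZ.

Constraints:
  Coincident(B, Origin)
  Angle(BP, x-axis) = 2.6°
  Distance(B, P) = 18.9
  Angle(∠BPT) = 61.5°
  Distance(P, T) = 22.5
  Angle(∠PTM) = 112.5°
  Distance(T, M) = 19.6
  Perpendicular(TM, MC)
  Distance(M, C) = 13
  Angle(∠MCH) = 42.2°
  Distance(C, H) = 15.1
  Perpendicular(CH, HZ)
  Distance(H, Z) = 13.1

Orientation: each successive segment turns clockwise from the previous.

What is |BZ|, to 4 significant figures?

27.31

∠MCH = 42.2° gives CH at -51.20° from the x-axis; with |CH| = 15.1, H = (-0.2803, -17.01). CH ⟂ HZ, so HZ runs at -141.2°; with |HZ| = 13.1, Z = (-10.49, -25.22). Then |BZ| = |Z − B| = 27.31.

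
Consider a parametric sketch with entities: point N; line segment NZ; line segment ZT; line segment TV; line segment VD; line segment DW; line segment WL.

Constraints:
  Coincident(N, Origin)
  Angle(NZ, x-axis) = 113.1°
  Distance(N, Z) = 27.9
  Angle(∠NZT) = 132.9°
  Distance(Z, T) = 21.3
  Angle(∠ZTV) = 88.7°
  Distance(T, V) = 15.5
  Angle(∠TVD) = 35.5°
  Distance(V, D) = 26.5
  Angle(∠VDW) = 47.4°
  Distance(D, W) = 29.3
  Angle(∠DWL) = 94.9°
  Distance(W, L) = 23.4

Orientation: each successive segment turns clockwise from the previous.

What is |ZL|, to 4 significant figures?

39.75

N is at the origin; NZ runs at 113.1° with length 27.9, so Z = (-10.95, 25.66). ∠NZT = 132.9° gives ZT at 66.00° from the x-axis; with |ZT| = 21.3, T = (-2.283, 45.12). ∠ZTV = 88.7° gives TV at -25.30° from the x-axis; with |TV| = 15.5, V = (11.73, 38.50). ∠TVD = 35.5° gives VD at -169.8° from the x-axis; with |VD| = 26.5, D = (-14.35, 33.80). ∠VDW = 47.4° gives DW at 57.60° from the x-axis; with |DW| = 29.3, W = (1.349, 58.54). ∠DWL = 94.9° gives WL at -27.50° from the x-axis; with |WL| = 23.4, L = (22.11, 47.74). Then |ZL| = |L − Z| = 39.75.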